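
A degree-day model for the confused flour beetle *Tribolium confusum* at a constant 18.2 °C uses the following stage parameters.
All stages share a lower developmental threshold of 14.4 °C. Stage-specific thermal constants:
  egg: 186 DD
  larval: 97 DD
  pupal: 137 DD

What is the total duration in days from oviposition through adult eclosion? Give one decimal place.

Daily accumulation at 18.2 °C = 18.2 − 14.4 = 3.8 DD/day.
Total K = 186 + 97 + 137 = 420 DD.
Total duration = 420 / 3.8 = 110.526 ≈ 110.5 days.

110.5 days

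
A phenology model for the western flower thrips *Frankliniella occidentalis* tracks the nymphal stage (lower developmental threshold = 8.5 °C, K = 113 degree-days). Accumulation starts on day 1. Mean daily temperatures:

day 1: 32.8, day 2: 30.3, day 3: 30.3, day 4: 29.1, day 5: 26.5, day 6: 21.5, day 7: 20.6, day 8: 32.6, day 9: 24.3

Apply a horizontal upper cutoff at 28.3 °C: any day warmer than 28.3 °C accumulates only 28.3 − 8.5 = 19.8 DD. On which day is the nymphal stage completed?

day 7

Daily DD above 8.5 °C (capped at 19.8): 19.8, 19.8, 19.8, 19.8, 18.0, 13.0, 12.1, 19.8, 15.8.
Cumulative: 19.8, 39.6, 59.4, 79.2, 97.2, 110.2, 122.3, 142.1, 157.9.
The total first reaches 113 DD on day 7.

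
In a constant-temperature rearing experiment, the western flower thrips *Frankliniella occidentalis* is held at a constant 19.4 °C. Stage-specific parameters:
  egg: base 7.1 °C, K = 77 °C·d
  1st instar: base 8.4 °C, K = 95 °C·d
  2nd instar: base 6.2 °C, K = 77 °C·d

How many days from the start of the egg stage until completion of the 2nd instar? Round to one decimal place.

20.7 days

egg: 77 / (19.4 − 7.1) = 77 / 12.3 = 6.260 d.
1st instar: 95 / (19.4 − 8.4) = 95 / 11.0 = 8.636 d.
2nd instar: 77 / (19.4 − 6.2) = 77 / 13.2 = 5.833 d.
Sum = 20.730 ≈ 20.7 days.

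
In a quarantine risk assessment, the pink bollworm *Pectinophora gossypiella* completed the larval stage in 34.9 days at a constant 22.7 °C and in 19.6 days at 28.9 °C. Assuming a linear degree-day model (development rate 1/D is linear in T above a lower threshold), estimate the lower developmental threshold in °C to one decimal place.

14.8 °C

Under the model K = D·(T − T_b), so D₁·(T₁ − T_b) = D₂·(T₂ − T_b).
34.9·(22.7 − T_b) = 19.6·(28.9 − T_b)
T_b = (34.9·22.7 − 19.6·28.9) / (34.9 − 19.6) = 225.79 / 15.3 = 14.758 °C ≈ 14.8 °C.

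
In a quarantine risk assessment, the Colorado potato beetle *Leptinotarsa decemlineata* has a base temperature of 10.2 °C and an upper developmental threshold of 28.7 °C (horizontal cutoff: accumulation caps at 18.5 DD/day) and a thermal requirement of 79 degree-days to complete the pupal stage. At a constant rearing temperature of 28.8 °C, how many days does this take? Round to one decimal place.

4.3 days

Temperature 28.8 °C exceeds the upper threshold, so daily accumulation caps at 28.7 − 10.2 = 18.5 DD/day.
Duration = 79 / 18.5 = 4.270 ≈ 4.3 days.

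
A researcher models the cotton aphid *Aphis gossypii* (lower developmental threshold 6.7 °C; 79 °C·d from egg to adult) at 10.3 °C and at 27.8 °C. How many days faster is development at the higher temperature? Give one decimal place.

18.2 days

At 10.3 °C: 79 / (10.3 − 6.7) = 79 / 3.6 = 21.944 d.
At 27.8 °C: 79 / (27.8 − 6.7) = 79 / 21.1 = 3.744 d.
Difference = |21.944 − 3.744| = 18.200 ≈ 18.2 days.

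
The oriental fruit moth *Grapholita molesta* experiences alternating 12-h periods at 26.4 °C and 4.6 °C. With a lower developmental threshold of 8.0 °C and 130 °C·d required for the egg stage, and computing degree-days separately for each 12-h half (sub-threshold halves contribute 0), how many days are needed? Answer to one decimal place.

Day half: max(0, 26.4 − 8.0) × 0.5 = 18.4 × 0.5 = 9.20 DD.
Night half: max(0, 4.6 − 8.0) × 0.5 = 0.0 × 0.5 = 0.00 DD.
Per 24 h: 9.20 DD/day.
Duration = 130 / 9.20 = 14.130 ≈ 14.1 days.

14.1 days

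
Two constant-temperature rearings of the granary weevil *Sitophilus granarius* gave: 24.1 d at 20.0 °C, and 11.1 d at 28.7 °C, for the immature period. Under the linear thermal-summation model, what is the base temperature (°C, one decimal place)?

12.6 °C

Linear rate model ⇒ the product D·(T − T_b) is constant across temperatures.
24.1·(20.0 − T_b) = 11.1·(28.7 − T_b)
T_b = (24.1·20.0 − 11.1·28.7) / (24.1 − 11.1) = 163.43 / 13.0 = 12.572 °C ≈ 12.6 °C.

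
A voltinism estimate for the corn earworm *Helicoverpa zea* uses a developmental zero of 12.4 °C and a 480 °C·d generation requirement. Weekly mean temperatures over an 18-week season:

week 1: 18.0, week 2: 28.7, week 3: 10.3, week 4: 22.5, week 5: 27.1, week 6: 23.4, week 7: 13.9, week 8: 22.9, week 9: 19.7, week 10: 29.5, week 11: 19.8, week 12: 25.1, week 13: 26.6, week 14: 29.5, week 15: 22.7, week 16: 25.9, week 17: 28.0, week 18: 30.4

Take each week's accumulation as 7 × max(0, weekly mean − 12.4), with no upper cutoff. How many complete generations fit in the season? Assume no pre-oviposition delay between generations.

2 generations

Weekly DD (7 × max(0, T̄ − 12.4)): 39.2, 114.1, 0.0, 70.7, 102.9, 77.0, 10.5, 73.5, 51.1, 119.7, 51.8, 88.9, 99.4, 119.7, 72.1, 94.5, 109.2, 126.0.
Season total = 1420.3 DD.
Complete generations = ⌊1420.3 / 480⌋ = 2.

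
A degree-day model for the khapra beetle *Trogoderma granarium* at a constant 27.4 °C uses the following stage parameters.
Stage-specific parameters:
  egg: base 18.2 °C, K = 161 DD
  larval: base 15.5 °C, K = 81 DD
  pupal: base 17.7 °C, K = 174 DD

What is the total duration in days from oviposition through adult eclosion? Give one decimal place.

42.2 days

egg: 161 / (27.4 − 18.2) = 161 / 9.2 = 17.500 d.
larval: 81 / (27.4 − 15.5) = 81 / 11.9 = 6.807 d.
pupal: 174 / (27.4 − 17.7) = 174 / 9.7 = 17.938 d.
Sum = 42.245 ≈ 42.2 days.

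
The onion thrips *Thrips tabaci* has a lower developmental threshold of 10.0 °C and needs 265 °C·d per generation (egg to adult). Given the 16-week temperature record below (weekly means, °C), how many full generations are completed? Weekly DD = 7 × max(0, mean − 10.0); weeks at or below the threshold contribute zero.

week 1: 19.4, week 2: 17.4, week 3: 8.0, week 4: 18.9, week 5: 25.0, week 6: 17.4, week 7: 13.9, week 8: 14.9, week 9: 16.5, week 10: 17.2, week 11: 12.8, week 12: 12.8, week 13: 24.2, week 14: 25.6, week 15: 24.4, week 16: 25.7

3 generations

Weekly DD (7 × max(0, T̄ − 10.0)): 65.8, 51.8, 0.0, 62.3, 105.0, 51.8, 27.3, 34.3, 45.5, 50.4, 19.6, 19.6, 99.4, 109.2, 100.8, 109.9.
Season total = 952.7 DD.
Complete generations = ⌊952.7 / 265⌋ = 3.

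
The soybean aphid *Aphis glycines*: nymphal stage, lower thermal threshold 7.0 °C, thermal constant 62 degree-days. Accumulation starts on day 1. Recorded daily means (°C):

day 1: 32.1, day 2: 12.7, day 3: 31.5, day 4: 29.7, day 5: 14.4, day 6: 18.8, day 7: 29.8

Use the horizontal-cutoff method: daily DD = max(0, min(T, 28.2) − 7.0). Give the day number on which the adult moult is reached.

day 4

Daily DD above 7.0 °C (capped at 21.2): 21.2, 5.7, 21.2, 21.2, 7.4, 11.8, 21.2.
Cumulative: 21.2, 26.9, 48.1, 69.3, 76.7, 88.5, 109.7.
The total first reaches 62 DD on day 4.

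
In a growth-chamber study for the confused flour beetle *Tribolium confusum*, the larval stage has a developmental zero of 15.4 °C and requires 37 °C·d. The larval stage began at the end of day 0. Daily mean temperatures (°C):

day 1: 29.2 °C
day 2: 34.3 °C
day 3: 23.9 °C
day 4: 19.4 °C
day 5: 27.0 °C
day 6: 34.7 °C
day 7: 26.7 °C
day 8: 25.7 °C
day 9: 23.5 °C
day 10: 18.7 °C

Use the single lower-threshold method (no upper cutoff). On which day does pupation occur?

day 3

Daily DD above 15.4 °C: 13.8, 18.9, 8.5, 4.0, 11.6, 19.3, 11.3, 10.3, 8.1, 3.3.
Cumulative: 13.8, 32.7, 41.2, 45.2, 56.8, 76.1, 87.4, 97.7, 105.8, 109.1.
The total first reaches 37 DD on day 3.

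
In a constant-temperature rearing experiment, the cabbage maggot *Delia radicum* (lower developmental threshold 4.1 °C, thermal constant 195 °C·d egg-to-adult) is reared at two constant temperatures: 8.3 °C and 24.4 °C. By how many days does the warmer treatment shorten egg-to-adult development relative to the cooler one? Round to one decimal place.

36.8 days

At 8.3 °C: 195 / (8.3 − 4.1) = 195 / 4.2 = 46.429 d.
At 24.4 °C: 195 / (24.4 − 4.1) = 195 / 20.3 = 9.606 d.
Difference = |46.429 − 9.606| = 36.823 ≈ 36.8 days.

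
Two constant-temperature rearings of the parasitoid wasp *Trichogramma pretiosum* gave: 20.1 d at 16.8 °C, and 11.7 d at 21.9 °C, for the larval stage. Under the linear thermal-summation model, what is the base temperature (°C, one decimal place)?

Under the model K = D·(T − T_b), so D₁·(T₁ − T_b) = D₂·(T₂ − T_b).
20.1·(16.8 − T_b) = 11.7·(21.9 − T_b)
T_b = (20.1·16.8 − 11.7·21.9) / (20.1 − 11.7) = 81.45 / 8.4 = 9.696 °C ≈ 9.7 °C.

9.7 °C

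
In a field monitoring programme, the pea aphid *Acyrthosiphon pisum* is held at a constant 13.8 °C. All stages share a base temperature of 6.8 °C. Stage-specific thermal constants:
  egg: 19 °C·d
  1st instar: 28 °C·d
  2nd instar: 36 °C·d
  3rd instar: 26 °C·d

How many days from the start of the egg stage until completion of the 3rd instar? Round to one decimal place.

Daily accumulation at 13.8 °C = 13.8 − 6.8 = 7.0 DD/day.
Total K = 19 + 28 + 36 + 26 = 109 DD.
Total duration = 109 / 7.0 = 15.571 ≈ 15.6 days.

15.6 days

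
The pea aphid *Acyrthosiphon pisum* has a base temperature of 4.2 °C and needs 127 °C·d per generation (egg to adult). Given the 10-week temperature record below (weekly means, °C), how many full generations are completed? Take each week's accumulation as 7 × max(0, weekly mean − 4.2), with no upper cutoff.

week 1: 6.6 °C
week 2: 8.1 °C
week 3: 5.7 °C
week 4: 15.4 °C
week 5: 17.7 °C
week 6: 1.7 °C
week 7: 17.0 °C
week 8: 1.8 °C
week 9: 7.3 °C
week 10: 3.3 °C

2 generations

Weekly DD (7 × max(0, T̄ − 4.2)): 16.8, 27.3, 10.5, 78.4, 94.5, 0.0, 89.6, 0.0, 21.7, 0.0.
Season total = 338.8 DD.
Complete generations = ⌊338.8 / 127⌋ = 2.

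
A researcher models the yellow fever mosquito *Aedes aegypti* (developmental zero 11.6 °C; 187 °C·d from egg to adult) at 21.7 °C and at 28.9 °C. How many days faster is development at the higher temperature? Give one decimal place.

7.7 days

At 21.7 °C: 187 / (21.7 − 11.6) = 187 / 10.1 = 18.515 d.
At 28.9 °C: 187 / (28.9 − 11.6) = 187 / 17.3 = 10.809 d.
Difference = |18.515 − 10.809| = 7.706 ≈ 7.7 days.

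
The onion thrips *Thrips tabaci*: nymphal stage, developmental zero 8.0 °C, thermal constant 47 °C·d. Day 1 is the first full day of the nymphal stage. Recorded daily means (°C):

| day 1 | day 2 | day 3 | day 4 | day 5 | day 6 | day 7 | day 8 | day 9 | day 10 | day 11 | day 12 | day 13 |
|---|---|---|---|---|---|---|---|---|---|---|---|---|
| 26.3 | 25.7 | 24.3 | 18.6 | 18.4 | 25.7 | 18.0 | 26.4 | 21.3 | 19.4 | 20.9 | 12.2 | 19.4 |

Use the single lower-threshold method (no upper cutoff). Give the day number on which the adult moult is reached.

Daily DD above 8.0 °C: 18.3, 17.7, 16.3, 10.6, 10.4, 17.7, 10.0, 18.4, 13.3, 11.4, 12.9, 4.2, 11.4.
Cumulative: 18.3, 36.0, 52.3, 62.9, 73.3, 91.0, 101.0, 119.4, 132.7, 144.1, 157.0, 161.2, 172.6.
The total first reaches 47 DD on day 3.

day 3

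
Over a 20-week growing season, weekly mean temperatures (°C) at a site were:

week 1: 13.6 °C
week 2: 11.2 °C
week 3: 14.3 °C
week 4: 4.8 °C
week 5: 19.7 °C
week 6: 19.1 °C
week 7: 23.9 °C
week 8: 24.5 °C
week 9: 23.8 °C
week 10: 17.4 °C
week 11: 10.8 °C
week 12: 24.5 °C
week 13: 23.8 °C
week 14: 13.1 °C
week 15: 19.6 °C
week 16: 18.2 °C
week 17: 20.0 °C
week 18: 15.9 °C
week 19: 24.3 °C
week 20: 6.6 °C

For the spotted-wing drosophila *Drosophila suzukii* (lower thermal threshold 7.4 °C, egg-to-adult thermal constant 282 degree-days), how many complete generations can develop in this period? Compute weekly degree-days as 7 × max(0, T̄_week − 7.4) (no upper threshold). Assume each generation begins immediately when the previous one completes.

Weekly DD (7 × max(0, T̄ − 7.4)): 43.4, 26.6, 48.3, 0.0, 86.1, 81.9, 115.5, 119.7, 114.8, 70.0, 23.8, 119.7, 114.8, 39.9, 85.4, 75.6, 88.2, 59.5, 118.3, 0.0.
Season total = 1431.5 DD.
Complete generations = ⌊1431.5 / 282⌋ = 5.

5 generations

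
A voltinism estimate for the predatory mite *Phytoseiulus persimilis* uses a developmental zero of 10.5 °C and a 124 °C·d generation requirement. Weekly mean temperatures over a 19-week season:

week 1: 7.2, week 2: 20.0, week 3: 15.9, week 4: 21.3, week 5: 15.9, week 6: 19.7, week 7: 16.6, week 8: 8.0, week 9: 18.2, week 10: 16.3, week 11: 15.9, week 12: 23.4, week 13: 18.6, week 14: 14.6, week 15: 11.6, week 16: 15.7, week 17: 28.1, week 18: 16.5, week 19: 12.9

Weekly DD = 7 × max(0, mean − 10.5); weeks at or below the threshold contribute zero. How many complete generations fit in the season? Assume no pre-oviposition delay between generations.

Weekly DD (7 × max(0, T̄ − 10.5)): 0.0, 66.5, 37.8, 75.6, 37.8, 64.4, 42.7, 0.0, 53.9, 40.6, 37.8, 90.3, 56.7, 28.7, 7.7, 36.4, 123.2, 42.0, 16.8.
Season total = 858.9 DD.
Complete generations = ⌊858.9 / 124⌋ = 6.

6 generations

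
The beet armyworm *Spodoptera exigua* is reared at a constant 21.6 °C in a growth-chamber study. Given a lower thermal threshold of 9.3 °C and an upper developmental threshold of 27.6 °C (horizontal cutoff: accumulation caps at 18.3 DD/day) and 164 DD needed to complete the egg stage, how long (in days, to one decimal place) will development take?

13.3 days

Daily accumulation = 21.6 − 9.3 = 12.3 DD/day.
Duration = 164 / 12.3 = 13.333 ≈ 13.3 days.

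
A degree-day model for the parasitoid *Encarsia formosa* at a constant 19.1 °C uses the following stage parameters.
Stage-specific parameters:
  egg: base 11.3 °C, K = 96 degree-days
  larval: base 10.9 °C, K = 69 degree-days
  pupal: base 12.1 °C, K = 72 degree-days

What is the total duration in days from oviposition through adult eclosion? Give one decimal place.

egg: 96 / (19.1 − 11.3) = 96 / 7.8 = 12.308 d.
larval: 69 / (19.1 − 10.9) = 69 / 8.2 = 8.415 d.
pupal: 72 / (19.1 − 12.1) = 72 / 7.0 = 10.286 d.
Sum = 31.008 ≈ 31.0 days.

31.0 days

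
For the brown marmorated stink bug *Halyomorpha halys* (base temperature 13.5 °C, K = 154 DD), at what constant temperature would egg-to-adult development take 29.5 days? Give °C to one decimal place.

Required daily accumulation = 154 / 29.5 = 5.220 DD/day.
T = T_base + 5.220 = 13.5 + 5.220 = 18.720 ≈ 18.7 °C.

18.7 °C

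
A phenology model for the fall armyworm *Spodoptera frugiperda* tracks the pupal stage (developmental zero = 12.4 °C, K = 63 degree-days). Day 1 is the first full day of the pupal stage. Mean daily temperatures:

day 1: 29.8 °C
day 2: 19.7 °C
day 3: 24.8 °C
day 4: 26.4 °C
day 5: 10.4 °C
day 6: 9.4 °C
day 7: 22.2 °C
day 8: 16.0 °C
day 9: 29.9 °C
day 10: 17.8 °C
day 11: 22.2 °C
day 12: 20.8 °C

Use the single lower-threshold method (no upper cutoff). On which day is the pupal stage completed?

day 8

Daily DD above 12.4 °C: 17.4, 7.3, 12.4, 14.0, 0.0, 0.0, 9.8, 3.6, 17.5, 5.4, 9.8, 8.4.
Cumulative: 17.4, 24.7, 37.1, 51.1, 51.1, 51.1, 60.9, 64.5, 82.0, 87.4, 97.2, 105.6.
The total first reaches 63 DD on day 8.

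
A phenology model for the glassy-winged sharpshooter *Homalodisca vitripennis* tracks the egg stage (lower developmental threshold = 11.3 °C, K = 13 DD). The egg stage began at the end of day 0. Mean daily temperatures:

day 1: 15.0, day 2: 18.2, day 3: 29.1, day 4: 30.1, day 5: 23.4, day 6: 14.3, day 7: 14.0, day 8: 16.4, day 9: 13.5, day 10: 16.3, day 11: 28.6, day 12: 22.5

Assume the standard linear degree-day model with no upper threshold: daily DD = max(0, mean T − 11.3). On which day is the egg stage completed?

day 3

Daily DD above 11.3 °C: 3.7, 6.9, 17.8, 18.8, 12.1, 3.0, 2.7, 5.1, 2.2, 5.0, 17.3, 11.2.
Cumulative: 3.7, 10.6, 28.4, 47.2, 59.3, 62.3, 65.0, 70.1, 72.3, 77.3, 94.6, 105.8.
The total first reaches 13 DD on day 3.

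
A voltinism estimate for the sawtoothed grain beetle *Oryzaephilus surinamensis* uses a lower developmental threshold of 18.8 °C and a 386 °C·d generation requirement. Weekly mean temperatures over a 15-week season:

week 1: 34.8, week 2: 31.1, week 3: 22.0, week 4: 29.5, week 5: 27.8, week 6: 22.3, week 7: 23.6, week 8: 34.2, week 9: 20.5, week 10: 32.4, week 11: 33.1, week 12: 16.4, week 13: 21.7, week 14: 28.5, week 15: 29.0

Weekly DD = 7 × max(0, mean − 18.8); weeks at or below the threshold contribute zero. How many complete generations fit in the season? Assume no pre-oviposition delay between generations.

Weekly DD (7 × max(0, T̄ − 18.8)): 112.0, 86.1, 22.4, 74.9, 63.0, 24.5, 33.6, 107.8, 11.9, 95.2, 100.1, 0.0, 20.3, 67.9, 71.4.
Season total = 891.1 DD.
Complete generations = ⌊891.1 / 386⌋ = 2.

2 generations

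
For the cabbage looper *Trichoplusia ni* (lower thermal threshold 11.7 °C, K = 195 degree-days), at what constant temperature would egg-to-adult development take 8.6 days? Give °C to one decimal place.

Required daily accumulation = 195 / 8.6 = 22.674 DD/day.
T = T_base + 22.674 = 11.7 + 22.674 = 34.374 ≈ 34.4 °C.

34.4 °C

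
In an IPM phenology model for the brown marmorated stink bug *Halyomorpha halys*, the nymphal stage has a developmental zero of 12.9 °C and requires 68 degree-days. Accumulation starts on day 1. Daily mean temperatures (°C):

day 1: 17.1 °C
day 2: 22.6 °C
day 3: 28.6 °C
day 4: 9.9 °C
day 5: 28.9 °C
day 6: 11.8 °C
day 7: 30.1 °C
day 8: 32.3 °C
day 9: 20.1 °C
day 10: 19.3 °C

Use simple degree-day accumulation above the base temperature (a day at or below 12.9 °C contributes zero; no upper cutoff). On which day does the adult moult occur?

Daily DD above 12.9 °C: 4.2, 9.7, 15.7, 0.0, 16.0, 0.0, 17.2, 19.4, 7.2, 6.4.
Cumulative: 4.2, 13.9, 29.6, 29.6, 45.6, 45.6, 62.8, 82.2, 89.4, 95.8.
The total first reaches 68 DD on day 8.

day 8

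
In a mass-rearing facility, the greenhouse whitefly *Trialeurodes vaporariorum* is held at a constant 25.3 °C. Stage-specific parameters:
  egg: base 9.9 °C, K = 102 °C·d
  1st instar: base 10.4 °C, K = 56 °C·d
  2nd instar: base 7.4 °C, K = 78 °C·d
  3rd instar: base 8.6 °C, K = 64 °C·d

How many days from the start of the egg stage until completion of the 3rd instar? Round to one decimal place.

egg: 102 / (25.3 − 9.9) = 102 / 15.4 = 6.623 d.
1st instar: 56 / (25.3 − 10.4) = 56 / 14.9 = 3.758 d.
2nd instar: 78 / (25.3 − 7.4) = 78 / 17.9 = 4.358 d.
3rd instar: 64 / (25.3 − 8.6) = 64 / 16.7 = 3.832 d.
Sum = 18.572 ≈ 18.6 days.

18.6 days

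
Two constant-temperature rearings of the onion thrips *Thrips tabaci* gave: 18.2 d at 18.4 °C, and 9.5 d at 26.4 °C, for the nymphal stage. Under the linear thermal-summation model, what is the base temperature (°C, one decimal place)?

Under the model K = D·(T − T_b), so D₁·(T₁ − T_b) = D₂·(T₂ − T_b).
18.2·(18.4 − T_b) = 9.5·(26.4 − T_b)
T_b = (18.2·18.4 − 9.5·26.4) / (18.2 − 9.5) = 84.08 / 8.7 = 9.664 °C ≈ 9.7 °C.

9.7 °C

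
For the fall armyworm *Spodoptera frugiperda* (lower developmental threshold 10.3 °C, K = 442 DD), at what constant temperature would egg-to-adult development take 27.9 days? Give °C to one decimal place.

26.1 °C

Required daily accumulation = 442 / 27.9 = 15.842 DD/day.
T = T_base + 15.842 = 10.3 + 15.842 = 26.142 ≈ 26.1 °C.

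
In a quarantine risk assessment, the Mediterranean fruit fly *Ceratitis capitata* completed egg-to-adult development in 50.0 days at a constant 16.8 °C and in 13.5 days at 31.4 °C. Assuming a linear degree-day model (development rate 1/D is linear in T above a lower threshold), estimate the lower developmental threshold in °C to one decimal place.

11.4 °C

Linear rate model ⇒ the product D·(T − T_b) is constant across temperatures.
50.0·(16.8 − T_b) = 13.5·(31.4 − T_b)
T_b = (50.0·16.8 − 13.5·31.4) / (50.0 − 13.5) = 416.10 / 36.5 = 11.400 °C ≈ 11.4 °C.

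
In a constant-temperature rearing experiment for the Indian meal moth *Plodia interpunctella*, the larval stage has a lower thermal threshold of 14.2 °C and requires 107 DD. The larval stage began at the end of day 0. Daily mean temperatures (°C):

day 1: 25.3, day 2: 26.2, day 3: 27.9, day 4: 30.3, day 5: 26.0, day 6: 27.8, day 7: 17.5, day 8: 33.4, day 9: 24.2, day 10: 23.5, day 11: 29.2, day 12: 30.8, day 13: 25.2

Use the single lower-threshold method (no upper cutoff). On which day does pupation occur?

day 9

Daily DD above 14.2 °C: 11.1, 12.0, 13.7, 16.1, 11.8, 13.6, 3.3, 19.2, 10.0, 9.3, 15.0, 16.6, 11.0.
Cumulative: 11.1, 23.1, 36.8, 52.9, 64.7, 78.3, 81.6, 100.8, 110.8, 120.1, 135.1, 151.7, 162.7.
The total first reaches 107 DD on day 9.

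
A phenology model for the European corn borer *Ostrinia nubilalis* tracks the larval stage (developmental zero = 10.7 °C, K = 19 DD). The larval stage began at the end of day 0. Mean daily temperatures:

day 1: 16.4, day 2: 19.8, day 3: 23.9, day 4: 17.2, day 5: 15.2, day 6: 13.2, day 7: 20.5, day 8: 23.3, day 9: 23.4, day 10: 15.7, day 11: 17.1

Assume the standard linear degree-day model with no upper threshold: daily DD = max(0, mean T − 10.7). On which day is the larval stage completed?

day 3

Daily DD above 10.7 °C: 5.7, 9.1, 13.2, 6.5, 4.5, 2.5, 9.8, 12.6, 12.7, 5.0, 6.4.
Cumulative: 5.7, 14.8, 28.0, 34.5, 39.0, 41.5, 51.3, 63.9, 76.6, 81.6, 88.0.
The total first reaches 19 DD on day 3.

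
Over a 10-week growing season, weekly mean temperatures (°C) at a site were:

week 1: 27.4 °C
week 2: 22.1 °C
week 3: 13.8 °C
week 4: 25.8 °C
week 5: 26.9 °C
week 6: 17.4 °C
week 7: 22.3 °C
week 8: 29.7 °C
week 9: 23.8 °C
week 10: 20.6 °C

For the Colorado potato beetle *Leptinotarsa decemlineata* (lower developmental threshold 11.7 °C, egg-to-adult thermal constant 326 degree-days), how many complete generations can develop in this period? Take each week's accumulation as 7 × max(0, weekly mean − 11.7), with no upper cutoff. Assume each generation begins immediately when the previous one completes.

2 generations

Weekly DD (7 × max(0, T̄ − 11.7)): 109.9, 72.8, 14.7, 98.7, 106.4, 39.9, 74.2, 126.0, 84.7, 62.3.
Season total = 789.6 DD.
Complete generations = ⌊789.6 / 326⌋ = 2.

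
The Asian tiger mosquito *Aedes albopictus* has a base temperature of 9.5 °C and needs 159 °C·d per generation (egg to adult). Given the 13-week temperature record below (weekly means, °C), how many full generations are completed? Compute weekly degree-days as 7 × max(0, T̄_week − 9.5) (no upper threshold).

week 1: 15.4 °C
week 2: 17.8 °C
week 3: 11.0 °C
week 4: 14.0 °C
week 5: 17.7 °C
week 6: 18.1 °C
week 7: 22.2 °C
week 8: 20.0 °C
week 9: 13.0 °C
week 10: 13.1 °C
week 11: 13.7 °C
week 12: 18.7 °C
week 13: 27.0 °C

4 generations

Weekly DD (7 × max(0, T̄ − 9.5)): 41.3, 58.1, 10.5, 31.5, 57.4, 60.2, 88.9, 73.5, 24.5, 25.2, 29.4, 64.4, 122.5.
Season total = 687.4 DD.
Complete generations = ⌊687.4 / 159⌋ = 4.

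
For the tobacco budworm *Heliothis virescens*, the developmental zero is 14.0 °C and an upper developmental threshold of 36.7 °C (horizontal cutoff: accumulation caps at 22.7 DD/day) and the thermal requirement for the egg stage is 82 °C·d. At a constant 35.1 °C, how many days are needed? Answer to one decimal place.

Daily accumulation = 35.1 − 14.0 = 21.1 DD/day.
Duration = 82 / 21.1 = 3.886 ≈ 3.9 days.

3.9 days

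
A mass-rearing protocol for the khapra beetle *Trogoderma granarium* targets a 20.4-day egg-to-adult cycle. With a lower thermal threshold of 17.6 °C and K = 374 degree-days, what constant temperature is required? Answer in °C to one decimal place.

Required daily accumulation = 374 / 20.4 = 18.333 DD/day.
T = T_base + 18.333 = 17.6 + 18.333 = 35.933 ≈ 35.9 °C.

35.9 °C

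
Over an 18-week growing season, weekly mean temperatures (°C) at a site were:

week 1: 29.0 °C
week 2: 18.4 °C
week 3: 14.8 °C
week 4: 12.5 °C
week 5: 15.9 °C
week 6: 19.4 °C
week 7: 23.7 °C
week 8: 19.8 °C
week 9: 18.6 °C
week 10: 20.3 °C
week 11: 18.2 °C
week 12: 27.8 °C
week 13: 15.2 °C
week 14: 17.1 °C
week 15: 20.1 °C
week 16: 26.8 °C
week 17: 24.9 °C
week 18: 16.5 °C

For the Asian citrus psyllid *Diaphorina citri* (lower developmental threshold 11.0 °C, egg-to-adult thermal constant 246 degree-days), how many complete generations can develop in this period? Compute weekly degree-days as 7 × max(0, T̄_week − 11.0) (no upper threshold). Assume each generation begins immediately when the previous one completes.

Weekly DD (7 × max(0, T̄ − 11.0)): 126.0, 51.8, 26.6, 10.5, 34.3, 58.8, 88.9, 61.6, 53.2, 65.1, 50.4, 117.6, 29.4, 42.7, 63.7, 110.6, 97.3, 38.5.
Season total = 1127.0 DD.
Complete generations = ⌊1127.0 / 246⌋ = 4.

4 generations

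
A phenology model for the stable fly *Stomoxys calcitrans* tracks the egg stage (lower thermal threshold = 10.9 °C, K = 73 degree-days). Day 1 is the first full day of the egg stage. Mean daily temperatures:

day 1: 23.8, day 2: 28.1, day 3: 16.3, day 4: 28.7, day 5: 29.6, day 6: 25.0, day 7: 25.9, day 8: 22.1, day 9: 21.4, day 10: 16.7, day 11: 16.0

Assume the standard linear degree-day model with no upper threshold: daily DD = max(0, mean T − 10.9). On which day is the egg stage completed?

Daily DD above 10.9 °C: 12.9, 17.2, 5.4, 17.8, 18.7, 14.1, 15.0, 11.2, 10.5, 5.8, 5.1.
Cumulative: 12.9, 30.1, 35.5, 53.3, 72.0, 86.1, 101.1, 112.3, 122.8, 128.6, 133.7.
The total first reaches 73 DD on day 6.

day 6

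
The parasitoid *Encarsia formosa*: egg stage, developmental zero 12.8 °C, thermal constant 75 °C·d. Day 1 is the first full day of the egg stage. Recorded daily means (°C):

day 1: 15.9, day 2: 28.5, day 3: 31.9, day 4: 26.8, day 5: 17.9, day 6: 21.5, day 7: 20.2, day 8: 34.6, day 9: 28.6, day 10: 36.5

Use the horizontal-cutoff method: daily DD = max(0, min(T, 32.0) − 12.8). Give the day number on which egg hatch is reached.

day 8

Daily DD above 12.8 °C (capped at 19.2): 3.1, 15.7, 19.1, 14.0, 5.1, 8.7, 7.4, 19.2, 15.8, 19.2.
Cumulative: 3.1, 18.8, 37.9, 51.9, 57.0, 65.7, 73.1, 92.3, 108.1, 127.3.
The total first reaches 75 DD on day 8.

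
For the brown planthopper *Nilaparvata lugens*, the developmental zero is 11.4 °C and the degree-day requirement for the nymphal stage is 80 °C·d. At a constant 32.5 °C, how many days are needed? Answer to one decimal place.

Daily accumulation = 32.5 − 11.4 = 21.1 DD/day.
Duration = 80 / 21.1 = 3.791 ≈ 3.8 days.

3.8 days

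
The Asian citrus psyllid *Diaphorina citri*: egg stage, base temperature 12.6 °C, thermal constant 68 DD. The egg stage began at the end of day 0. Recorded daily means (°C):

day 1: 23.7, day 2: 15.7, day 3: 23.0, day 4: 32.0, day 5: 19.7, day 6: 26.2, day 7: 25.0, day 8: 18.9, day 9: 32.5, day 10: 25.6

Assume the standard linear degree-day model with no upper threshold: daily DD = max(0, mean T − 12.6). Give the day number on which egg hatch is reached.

day 7

Daily DD above 12.6 °C: 11.1, 3.1, 10.4, 19.4, 7.1, 13.6, 12.4, 6.3, 19.9, 13.0.
Cumulative: 11.1, 14.2, 24.6, 44.0, 51.1, 64.7, 77.1, 83.4, 103.3, 116.3.
The total first reaches 68 DD on day 7.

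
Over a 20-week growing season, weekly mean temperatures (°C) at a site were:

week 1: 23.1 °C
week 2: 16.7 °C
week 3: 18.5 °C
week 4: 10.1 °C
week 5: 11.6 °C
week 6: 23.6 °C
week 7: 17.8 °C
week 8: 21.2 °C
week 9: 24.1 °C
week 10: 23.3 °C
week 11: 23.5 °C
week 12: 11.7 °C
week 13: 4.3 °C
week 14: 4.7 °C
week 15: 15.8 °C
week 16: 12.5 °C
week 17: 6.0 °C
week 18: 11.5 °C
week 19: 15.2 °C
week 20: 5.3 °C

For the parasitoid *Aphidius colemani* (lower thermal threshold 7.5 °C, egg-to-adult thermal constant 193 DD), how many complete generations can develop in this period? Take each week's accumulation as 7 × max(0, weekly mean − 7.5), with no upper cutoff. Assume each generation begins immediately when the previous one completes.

5 generations

Weekly DD (7 × max(0, T̄ − 7.5)): 109.2, 64.4, 77.0, 18.2, 28.7, 112.7, 72.1, 95.9, 116.2, 110.6, 112.0, 29.4, 0.0, 0.0, 58.1, 35.0, 0.0, 28.0, 53.9, 0.0.
Season total = 1121.4 DD.
Complete generations = ⌊1121.4 / 193⌋ = 5.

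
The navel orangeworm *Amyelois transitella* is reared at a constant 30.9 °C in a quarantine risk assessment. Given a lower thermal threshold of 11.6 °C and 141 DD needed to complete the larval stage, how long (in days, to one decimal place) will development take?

7.3 days

Daily accumulation = 30.9 − 11.6 = 19.3 DD/day.
Duration = 141 / 19.3 = 7.306 ≈ 7.3 days.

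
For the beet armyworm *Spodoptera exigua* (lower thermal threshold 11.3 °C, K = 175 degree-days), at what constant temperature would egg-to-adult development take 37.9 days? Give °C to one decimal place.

15.9 °C

Required daily accumulation = 175 / 37.9 = 4.617 DD/day.
T = T_base + 4.617 = 11.3 + 4.617 = 15.917 ≈ 15.9 °C.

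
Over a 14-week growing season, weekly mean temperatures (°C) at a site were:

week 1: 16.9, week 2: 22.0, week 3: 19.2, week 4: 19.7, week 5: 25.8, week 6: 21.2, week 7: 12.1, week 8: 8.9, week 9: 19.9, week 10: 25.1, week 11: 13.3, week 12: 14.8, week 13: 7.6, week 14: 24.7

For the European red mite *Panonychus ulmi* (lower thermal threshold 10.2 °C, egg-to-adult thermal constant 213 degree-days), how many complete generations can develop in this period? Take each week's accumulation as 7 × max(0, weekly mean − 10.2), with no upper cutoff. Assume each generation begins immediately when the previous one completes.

3 generations

Weekly DD (7 × max(0, T̄ − 10.2)): 46.9, 82.6, 63.0, 66.5, 109.2, 77.0, 13.3, 0.0, 67.9, 104.3, 21.7, 32.2, 0.0, 101.5.
Season total = 786.1 DD.
Complete generations = ⌊786.1 / 213⌋ = 3.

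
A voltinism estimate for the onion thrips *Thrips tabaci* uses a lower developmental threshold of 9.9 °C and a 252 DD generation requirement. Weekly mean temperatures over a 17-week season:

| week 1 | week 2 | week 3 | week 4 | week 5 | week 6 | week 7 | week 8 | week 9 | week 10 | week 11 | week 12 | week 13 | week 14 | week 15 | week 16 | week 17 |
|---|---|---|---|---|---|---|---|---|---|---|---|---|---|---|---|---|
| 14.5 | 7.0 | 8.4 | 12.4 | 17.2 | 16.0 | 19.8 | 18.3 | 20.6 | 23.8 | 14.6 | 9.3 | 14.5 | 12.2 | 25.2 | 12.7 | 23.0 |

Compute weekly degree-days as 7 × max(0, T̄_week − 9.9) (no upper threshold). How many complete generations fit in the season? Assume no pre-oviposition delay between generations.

2 generations

Weekly DD (7 × max(0, T̄ − 9.9)): 32.2, 0.0, 0.0, 17.5, 51.1, 42.7, 69.3, 58.8, 74.9, 97.3, 32.9, 0.0, 32.2, 16.1, 107.1, 19.6, 91.7.
Season total = 743.4 DD.
Complete generations = ⌊743.4 / 252⌋ = 2.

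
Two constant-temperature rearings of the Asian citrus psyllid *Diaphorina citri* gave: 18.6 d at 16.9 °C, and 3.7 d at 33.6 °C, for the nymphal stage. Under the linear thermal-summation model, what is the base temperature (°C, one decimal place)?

Equal thermal constants: D₁(T₁ − T_b) = D₂(T₂ − T_b).
18.6·(16.9 − T_b) = 3.7·(33.6 − T_b)
T_b = (18.6·16.9 − 3.7·33.6) / (18.6 − 3.7) = 190.02 / 14.9 = 12.753 °C ≈ 12.8 °C.

12.8 °C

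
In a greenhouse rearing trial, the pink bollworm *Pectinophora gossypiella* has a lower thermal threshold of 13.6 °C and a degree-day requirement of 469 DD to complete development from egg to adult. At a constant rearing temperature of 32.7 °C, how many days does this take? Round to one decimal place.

24.6 days

Daily accumulation = 32.7 − 13.6 = 19.1 DD/day.
Duration = 469 / 19.1 = 24.555 ≈ 24.6 days.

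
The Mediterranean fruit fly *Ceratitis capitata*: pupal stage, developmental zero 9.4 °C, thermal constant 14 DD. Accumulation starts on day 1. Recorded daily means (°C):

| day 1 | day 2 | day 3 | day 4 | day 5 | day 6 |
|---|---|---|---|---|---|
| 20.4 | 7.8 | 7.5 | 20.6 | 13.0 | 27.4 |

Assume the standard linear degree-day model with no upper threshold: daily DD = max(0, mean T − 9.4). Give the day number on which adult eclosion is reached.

day 4

Daily DD above 9.4 °C: 11.0, 0.0, 0.0, 11.2, 3.6, 18.0.
Cumulative: 11.0, 11.0, 11.0, 22.2, 25.8, 43.8.
The total first reaches 14 DD on day 4.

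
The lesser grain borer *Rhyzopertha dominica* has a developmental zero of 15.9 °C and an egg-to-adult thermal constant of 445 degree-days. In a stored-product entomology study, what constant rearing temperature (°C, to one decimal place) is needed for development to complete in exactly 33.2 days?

29.3 °C

Required daily accumulation = 445 / 33.2 = 13.404 DD/day.
T = T_base + 13.404 = 15.9 + 13.404 = 29.304 ≈ 29.3 °C.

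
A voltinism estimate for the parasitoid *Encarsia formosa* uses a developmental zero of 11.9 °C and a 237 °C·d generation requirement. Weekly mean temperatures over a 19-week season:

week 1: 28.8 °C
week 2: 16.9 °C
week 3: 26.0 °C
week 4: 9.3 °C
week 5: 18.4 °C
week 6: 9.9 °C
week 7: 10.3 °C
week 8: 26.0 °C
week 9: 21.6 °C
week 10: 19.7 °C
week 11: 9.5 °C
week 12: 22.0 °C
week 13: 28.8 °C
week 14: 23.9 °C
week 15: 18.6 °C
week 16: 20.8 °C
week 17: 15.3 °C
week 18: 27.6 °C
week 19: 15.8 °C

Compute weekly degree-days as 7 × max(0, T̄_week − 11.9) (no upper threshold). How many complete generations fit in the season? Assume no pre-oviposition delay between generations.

Weekly DD (7 × max(0, T̄ − 11.9)): 118.3, 35.0, 98.7, 0.0, 45.5, 0.0, 0.0, 98.7, 67.9, 54.6, 0.0, 70.7, 118.3, 84.0, 46.9, 62.3, 23.8, 109.9, 27.3.
Season total = 1061.9 DD.
Complete generations = ⌊1061.9 / 237⌋ = 4.

4 generations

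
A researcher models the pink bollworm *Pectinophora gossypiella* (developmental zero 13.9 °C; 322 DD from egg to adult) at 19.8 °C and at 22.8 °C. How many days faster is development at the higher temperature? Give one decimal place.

At 19.8 °C: 322 / (19.8 − 13.9) = 322 / 5.9 = 54.576 d.
At 22.8 °C: 322 / (22.8 − 13.9) = 322 / 8.9 = 36.180 d.
Difference = |54.576 − 36.180| = 18.396 ≈ 18.4 days.

18.4 days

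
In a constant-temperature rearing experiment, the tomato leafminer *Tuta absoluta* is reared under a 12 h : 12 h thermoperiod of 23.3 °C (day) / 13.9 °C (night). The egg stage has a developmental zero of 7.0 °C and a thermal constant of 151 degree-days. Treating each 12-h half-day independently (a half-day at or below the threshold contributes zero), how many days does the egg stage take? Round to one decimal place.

13.0 days

Day half: max(0, 23.3 − 7.0) × 0.5 = 16.3 × 0.5 = 8.15 DD.
Night half: max(0, 13.9 − 7.0) × 0.5 = 6.9 × 0.5 = 3.45 DD.
Per 24 h: 11.60 DD/day.
Duration = 151 / 11.60 = 13.017 ≈ 13.0 days.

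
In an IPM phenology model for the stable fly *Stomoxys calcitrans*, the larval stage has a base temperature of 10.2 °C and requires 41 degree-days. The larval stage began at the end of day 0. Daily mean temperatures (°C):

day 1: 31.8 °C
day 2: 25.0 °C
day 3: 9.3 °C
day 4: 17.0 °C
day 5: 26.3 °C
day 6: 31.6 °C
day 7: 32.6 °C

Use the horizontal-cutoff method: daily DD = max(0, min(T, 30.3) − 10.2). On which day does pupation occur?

day 4

Daily DD above 10.2 °C (capped at 20.1): 20.1, 14.8, 0.0, 6.8, 16.1, 20.1, 20.1.
Cumulative: 20.1, 34.9, 34.9, 41.7, 57.8, 77.9, 98.0.
The total first reaches 41 DD on day 4.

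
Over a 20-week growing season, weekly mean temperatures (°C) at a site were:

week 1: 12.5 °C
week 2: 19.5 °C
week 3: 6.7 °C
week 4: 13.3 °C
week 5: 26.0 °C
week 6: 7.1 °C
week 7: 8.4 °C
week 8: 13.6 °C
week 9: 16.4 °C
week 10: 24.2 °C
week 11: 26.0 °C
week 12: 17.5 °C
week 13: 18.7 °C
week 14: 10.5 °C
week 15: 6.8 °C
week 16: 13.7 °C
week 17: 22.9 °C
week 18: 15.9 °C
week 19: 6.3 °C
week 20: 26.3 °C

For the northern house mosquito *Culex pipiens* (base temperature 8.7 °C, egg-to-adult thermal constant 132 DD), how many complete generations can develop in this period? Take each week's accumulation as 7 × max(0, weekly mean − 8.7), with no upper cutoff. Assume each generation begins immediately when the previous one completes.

7 generations

Weekly DD (7 × max(0, T̄ − 8.7)): 26.6, 75.6, 0.0, 32.2, 121.1, 0.0, 0.0, 34.3, 53.9, 108.5, 121.1, 61.6, 70.0, 12.6, 0.0, 35.0, 99.4, 50.4, 0.0, 123.2.
Season total = 1025.5 DD.
Complete generations = ⌊1025.5 / 132⌋ = 7.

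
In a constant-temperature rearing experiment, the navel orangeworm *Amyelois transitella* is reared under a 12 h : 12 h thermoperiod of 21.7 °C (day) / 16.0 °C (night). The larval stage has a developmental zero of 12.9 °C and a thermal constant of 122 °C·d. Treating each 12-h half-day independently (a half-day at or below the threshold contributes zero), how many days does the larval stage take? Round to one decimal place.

20.5 days

Day half: max(0, 21.7 − 12.9) × 0.5 = 8.8 × 0.5 = 4.40 DD.
Night half: max(0, 16.0 − 12.9) × 0.5 = 3.1 × 0.5 = 1.55 DD.
Per 24 h: 5.95 DD/day.
Duration = 122 / 5.95 = 20.504 ≈ 20.5 days.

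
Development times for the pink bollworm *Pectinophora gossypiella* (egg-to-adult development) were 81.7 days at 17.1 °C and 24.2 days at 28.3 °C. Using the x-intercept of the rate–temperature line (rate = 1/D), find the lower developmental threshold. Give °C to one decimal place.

12.4 °C

Linear rate model ⇒ the product D·(T − T_b) is constant across temperatures.
81.7·(17.1 − T_b) = 24.2·(28.3 − T_b)
T_b = (81.7·17.1 − 24.2·28.3) / (81.7 − 24.2) = 712.21 / 57.5 = 12.386 °C ≈ 12.4 °C.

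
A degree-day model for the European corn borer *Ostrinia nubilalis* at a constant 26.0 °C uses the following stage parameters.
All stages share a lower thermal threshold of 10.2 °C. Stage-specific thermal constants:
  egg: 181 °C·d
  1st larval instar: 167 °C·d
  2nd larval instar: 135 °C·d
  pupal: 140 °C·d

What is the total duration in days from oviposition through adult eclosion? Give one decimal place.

39.4 days

Daily accumulation at 26.0 °C = 26.0 − 10.2 = 15.8 DD/day.
Total K = 181 + 167 + 135 + 140 = 623 DD.
Total duration = 623 / 15.8 = 39.430 ≈ 39.4 days.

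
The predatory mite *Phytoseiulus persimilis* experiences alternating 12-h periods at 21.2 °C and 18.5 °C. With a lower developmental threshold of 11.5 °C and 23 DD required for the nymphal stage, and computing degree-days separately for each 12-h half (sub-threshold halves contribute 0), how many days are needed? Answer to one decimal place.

Day half: max(0, 21.2 − 11.5) × 0.5 = 9.7 × 0.5 = 4.85 DD.
Night half: max(0, 18.5 − 11.5) × 0.5 = 7.0 × 0.5 = 3.50 DD.
Per 24 h: 8.35 DD/day.
Duration = 23 / 8.35 = 2.754 ≈ 2.8 days.

2.8 days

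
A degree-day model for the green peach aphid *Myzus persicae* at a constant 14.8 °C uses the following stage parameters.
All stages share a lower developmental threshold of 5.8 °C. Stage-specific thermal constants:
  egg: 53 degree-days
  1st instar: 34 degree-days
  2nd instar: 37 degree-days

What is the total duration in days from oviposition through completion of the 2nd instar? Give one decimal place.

Daily accumulation at 14.8 °C = 14.8 − 5.8 = 9.0 DD/day.
Total K = 53 + 34 + 37 = 124 DD.
Total duration = 124 / 9.0 = 13.778 ≈ 13.8 days.

13.8 days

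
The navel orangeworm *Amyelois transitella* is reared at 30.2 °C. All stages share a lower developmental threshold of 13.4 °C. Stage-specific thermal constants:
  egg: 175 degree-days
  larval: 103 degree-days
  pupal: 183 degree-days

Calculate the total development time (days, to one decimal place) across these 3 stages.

27.4 days

Daily accumulation at 30.2 °C = 30.2 − 13.4 = 16.8 DD/day.
Total K = 175 + 103 + 183 = 461 DD.
Total duration = 461 / 16.8 = 27.440 ≈ 27.4 days.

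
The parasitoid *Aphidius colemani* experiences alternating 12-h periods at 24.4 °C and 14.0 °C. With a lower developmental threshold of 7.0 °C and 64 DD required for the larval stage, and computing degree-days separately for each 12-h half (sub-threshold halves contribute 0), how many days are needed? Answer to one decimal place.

5.2 days

Day half: max(0, 24.4 − 7.0) × 0.5 = 17.4 × 0.5 = 8.70 DD.
Night half: max(0, 14.0 − 7.0) × 0.5 = 7.0 × 0.5 = 3.50 DD.
Per 24 h: 12.20 DD/day.
Duration = 64 / 12.20 = 5.246 ≈ 5.2 days.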